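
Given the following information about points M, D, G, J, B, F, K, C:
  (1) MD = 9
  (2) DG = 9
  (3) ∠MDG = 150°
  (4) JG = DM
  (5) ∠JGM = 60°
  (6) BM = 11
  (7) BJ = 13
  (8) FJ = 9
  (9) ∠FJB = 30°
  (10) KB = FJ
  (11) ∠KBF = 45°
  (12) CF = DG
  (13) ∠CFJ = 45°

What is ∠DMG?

Step 1: By the law of cosines on triangle MDG: MG² = 9² + 9² − 2·9·9·cos(150°) = 302.3, so MG ≈ 17.39.
Step 2: By the inverse law of cosines on triangle DMG: cos(∠DMG) = (9² + 17.39² − 9²) / (2·9·17.39) = 302.3/312.96 = 0.9659, so ∠DMG = 15°.

Therefore, the measure of angle ∠DMG = 15°.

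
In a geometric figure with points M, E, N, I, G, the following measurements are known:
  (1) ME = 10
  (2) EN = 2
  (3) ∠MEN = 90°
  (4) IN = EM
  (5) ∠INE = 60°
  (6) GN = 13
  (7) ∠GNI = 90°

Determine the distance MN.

Step 1: By the law of cosines on triangle MEN: MN² = 10² + 2² − 2·10·2·cos(90°) = 104, so MN = 2·√26.

Therefore, the length of MN = 2·√26.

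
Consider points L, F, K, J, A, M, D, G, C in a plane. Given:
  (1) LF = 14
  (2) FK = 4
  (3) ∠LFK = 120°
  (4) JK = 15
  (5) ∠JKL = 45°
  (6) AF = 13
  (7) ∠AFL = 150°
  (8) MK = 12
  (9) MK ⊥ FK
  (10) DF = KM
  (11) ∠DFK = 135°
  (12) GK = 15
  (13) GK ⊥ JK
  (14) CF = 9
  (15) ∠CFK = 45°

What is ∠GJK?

Step 1: By the law of cosines on triangle JKG: JG² = 15² + 15² − 2·15·15·cos(90°) = 450, so JG = 15·√2.
Step 2: By the inverse law of cosines on triangle GJK: cos(∠GJK) = ((15·√2)² + 15² − 15²) / (2·15·√2·15) = 450/636.4 = 0.7071, so ∠GJK = 45°.

Therefore, the measure of angle ∠GJK = 45°.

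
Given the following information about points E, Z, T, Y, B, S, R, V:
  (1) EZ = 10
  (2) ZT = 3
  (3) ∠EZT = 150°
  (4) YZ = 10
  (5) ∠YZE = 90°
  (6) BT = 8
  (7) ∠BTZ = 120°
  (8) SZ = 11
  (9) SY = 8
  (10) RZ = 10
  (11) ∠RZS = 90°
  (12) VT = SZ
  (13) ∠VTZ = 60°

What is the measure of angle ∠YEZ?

Step 1: By the law of cosines on triangle EZY: EY² = 10² + 10² − 2·10·10·cos(90°) = 200, so EY = 10·√2.
Step 2: By the inverse law of cosines on triangle YEZ: cos(∠YEZ) = ((10·√2)² + 10² − 10²) / (2·10·√2·10) = 200/282.84 = 0.7071, so ∠YEZ = 45°.

Therefore, the measure of angle ∠YEZ = 45°.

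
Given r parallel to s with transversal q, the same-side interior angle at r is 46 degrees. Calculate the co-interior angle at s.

Co-interior (same-side interior) angles are between the parallel lines on the same side of the transversal.
Unlike corresponding or alternate interior angles, they are supplementary rather than equal.
So the angle = 180 - 46 = 134 degrees.

134 degrees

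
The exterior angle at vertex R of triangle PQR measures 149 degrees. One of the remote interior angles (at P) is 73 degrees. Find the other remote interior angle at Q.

By the exterior angle theorem: exterior angle = sum of remote interior angles.
149 = 73 + angle Q
angle Q = 149 - 73 = 76 degrees

76 degrees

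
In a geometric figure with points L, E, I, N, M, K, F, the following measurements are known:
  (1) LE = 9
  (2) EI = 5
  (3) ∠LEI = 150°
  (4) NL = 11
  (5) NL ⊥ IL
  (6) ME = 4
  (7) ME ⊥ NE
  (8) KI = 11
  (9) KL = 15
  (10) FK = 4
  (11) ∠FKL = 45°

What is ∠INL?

Step 1: By the law of cosines on triangle LEI: LI² = 9² + 5² − 2·9·5·cos(150°) = 183.94, so LI ≈ 13.56.
Step 2: By the law of cosines on triangle NLI: NI² = 11² + 13.56² − 2·11·13.56·cos(90°) = 304.94, so NI ≈ 17.46.
Step 3: By the inverse law of cosines on triangle INL: cos(∠INL) = (17.46² + 11² − 13.56²) / (2·17.46·11) = 242/384.18 = 0.6299, so ∠INL = 50.96°.

Therefore, the measure of angle ∠INL = 50.96°.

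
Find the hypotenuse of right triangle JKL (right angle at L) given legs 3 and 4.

In a right triangle, the square of the hypotenuse equals the sum of the squares of the two legs.
The legs are 3 and 4, so the hypotenuse = sqrt(9 + 16) = sqrt(25) = 5.

5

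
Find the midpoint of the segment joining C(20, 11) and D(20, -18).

M = ((x₁ + x₂)/2, (y₁ + y₂)/2)
= ((20 + 20)/2, (11 + -18)/2)
= (40/2, -7/2) = (20, -7/2)

(20, -7/2)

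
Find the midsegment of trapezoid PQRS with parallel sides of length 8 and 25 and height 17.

The midsegment of a trapezoid = (base1 + base2) / 2
midsegment = (8 + 25) / 2
midsegment = 33 / 2
midsegment = 33/2

33/2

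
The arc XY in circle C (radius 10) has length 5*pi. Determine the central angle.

Arc length L = 2πr × θ/360, so θ = 360L / (2πr).
θ = 360 × 5*pi / (2π × 10)
θ = 90°
θ = 90°

90°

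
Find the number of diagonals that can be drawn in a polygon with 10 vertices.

Each of the 10 vertices connects to 7 non-adjacent vertices via diagonals.
Total connections = 10 × 7 = 70, but each diagonal is counted twice.
Number of diagonals = 70 / 2 = 35.

35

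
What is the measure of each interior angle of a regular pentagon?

Each interior angle of a regular n-gon is (n - 2) * 180 / n.
For n = 5: (5 - 2) * 180 / 5 = 540/5 = 108 degrees.

108 degrees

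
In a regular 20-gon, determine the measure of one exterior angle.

Each exterior angle of a regular n-gon is 360 / n.
For n = 20: 360 / 20 = 18 degrees.

18 degrees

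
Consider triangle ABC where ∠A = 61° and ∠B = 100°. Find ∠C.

Let angle C = x. Then 61 + 100 + x = 180.
x = 180 - 161 = 19 degrees.

19 degrees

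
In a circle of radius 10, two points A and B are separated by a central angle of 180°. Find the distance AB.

Chord length = 2r sin(θ/2)
= 2 × 10 × sin(180°/2)
= 2 × 10 × sin(90°)
= 20

20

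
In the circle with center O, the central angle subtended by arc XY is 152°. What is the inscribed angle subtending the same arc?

An inscribed angle intercepts an arc from a point on the circle, while the central angle intercepts the same arc from the center.
The inscribed angle is always half the central angle: 152° / 2 = 76°.

76°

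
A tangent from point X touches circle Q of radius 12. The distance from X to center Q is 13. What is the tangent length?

tangent = √(d² - r²) = √(13² - 12²) = √(169 - 144) = √25 = 5

5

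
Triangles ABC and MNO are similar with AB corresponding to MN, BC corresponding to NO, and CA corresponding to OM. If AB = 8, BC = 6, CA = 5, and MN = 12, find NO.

k = 12/8 = 3/2. NO = 3/2 * 6 = 9.

9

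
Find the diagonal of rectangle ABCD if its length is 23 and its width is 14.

Using the Pythagorean theorem:
d² = 23² + 14² = 529 + 196 = 725
d = sqrt(725) = 5*sqrt(29)

5*sqrt(29)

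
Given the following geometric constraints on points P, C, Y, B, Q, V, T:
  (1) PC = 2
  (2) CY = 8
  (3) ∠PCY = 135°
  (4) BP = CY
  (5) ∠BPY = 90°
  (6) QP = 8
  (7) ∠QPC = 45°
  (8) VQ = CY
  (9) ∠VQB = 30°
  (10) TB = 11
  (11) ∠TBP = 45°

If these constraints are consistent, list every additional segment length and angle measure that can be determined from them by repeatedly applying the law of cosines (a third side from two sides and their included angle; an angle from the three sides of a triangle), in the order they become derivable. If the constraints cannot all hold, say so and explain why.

The constraints are consistent. Derivable facts, in order:
After 1 step:
- CQ ≈ 6.74
- PT ≈ 7.78
- PY ≈ 9.52
After 2 steps:
- YB ≈ 12.43
- ∠BPT = 88.37°
- ∠BTP = 46.63°
- ∠CPY = 36.46°
- ∠CQP = 12.12°
- ∠CYP = 8.54°
- ∠PCQ = 122.88°
After 3 steps:
- ∠BYP = 40.04°
- ∠PBY = 49.96°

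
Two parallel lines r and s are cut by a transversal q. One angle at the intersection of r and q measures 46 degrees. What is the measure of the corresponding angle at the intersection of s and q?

Corresponding angles are equal: 46 degrees.

46 degrees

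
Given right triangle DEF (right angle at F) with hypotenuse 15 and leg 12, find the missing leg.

By the Pythagorean theorem: EF^2 = DE^2 - DF^2
EF^2 = 15^2 - 12^2 = 225 - 144 = 81
EF = sqrt(81) = 9

9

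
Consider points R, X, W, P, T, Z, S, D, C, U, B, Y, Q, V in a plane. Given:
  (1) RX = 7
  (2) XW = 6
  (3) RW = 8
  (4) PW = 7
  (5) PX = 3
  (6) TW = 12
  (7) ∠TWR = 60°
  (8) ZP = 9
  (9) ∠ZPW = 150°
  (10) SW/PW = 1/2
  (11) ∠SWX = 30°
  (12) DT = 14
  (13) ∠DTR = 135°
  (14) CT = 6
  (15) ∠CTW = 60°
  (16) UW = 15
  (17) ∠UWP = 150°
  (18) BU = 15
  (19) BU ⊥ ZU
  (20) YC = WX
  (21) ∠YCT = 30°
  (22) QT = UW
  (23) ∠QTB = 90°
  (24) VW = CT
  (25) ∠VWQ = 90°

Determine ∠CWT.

Step 1: By the law of cosines on triangle WTC: WC² = 12² + 6² − 2·12·6·cos(60°) = 108, so WC = 6·√3.
Step 2: By the inverse law of cosines on triangle CWT: cos(∠CWT) = ((6·√3)² + 12² − 6²) / (2·6·√3·12) = 216/249.42 = 0.866, so ∠CWT = 30°.

Therefore, the measure of angle ∠CWT = 30°.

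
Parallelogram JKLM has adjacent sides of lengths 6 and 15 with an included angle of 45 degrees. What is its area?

Area = a * b * sin(theta)
Area = 6 * 15 * sin(45 degrees)
Area = 90 * sqrt(2)/2
Area = 45*sqrt(2)

45*sqrt(2)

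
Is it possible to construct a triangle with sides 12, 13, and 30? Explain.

No.
The triangle inequality is violated: 12 + 13 = 25 ≤ 30.
These lengths cannot form a triangle.

No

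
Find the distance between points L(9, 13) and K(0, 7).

d = sqrt((-9)^2 + (-6)^2) = sqrt(117) = 3*sqrt(13)

3*sqrt(13)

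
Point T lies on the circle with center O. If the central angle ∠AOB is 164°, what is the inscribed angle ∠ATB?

Inscribed angle = 164° / 2 = 82° (inscribed angle theorem).

82°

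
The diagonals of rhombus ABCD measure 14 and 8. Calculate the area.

The diagonals of a rhombus divide it into four right triangles.
Each triangle has legs 14/ 2 = 7 and 8/2 = 4, so each has area (1/2)*7*4 = 14.
Four such triangles give total area = (d1 * d2) / 2 = 56.

56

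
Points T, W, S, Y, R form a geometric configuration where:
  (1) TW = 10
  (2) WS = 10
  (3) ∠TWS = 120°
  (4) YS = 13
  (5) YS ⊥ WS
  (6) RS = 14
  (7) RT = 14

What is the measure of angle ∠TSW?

Step 1: By the law of cosines on triangle SWT: ST² = 10² + 10² − 2·10·10·cos(120°) = 300, so ST = 10·√3.
Step 2: By the inverse law of cosines on triangle TSW: cos(∠TSW) = ((10·√3)² + 10² − 10²) / (2·10·√3·10) = 300/346.41 = 0.866, so ∠TSW = 30°.

Therefore, the measure of angle ∠TSW = 30°.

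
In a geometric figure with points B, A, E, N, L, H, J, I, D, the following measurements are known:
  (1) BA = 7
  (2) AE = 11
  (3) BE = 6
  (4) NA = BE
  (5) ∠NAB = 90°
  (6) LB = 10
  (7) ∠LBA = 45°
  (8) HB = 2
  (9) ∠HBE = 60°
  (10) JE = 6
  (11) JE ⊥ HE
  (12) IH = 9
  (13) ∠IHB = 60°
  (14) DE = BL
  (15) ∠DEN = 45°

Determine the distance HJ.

Step 1: By the law of cosines on triangle EBH: EH² = 6² + 2² − 2·6·2·cos(60°) = 28, so EH = 2·√7.
Step 2: By the law of cosines on triangle HEJ: HJ² = (2·√7)² + 6² − 2·2·√7·6·cos(90°) = 64, so HJ = 8.

Therefore, the length of HJ = 8.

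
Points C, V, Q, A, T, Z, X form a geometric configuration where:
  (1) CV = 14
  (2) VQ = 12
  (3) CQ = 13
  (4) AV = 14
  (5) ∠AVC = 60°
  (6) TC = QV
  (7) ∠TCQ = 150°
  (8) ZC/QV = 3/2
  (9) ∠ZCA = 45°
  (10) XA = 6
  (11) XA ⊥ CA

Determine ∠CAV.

Step 1: By the law of cosines on triangle AVC: AC² = 14² + 14² − 2·14·14·cos(60°) = 196, so AC = 14.
Step 2: By the inverse law of cosines on triangle CAV: cos(∠CAV) = (14² + 14² − 14²) / (2·14·14) = 196/392 = 0.5, so ∠CAV = 60°.

Therefore, the measure of angle ∠CAV = 60°.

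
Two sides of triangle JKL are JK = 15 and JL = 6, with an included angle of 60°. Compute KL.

When two sides and the included angle are known, the law of cosines gives the third side.
c^2 = a^2 + b^2 - 2ab cos(C) generalizes the Pythagorean theorem to non-right triangles.
Here: KL^2 = 225 + 36 - 180*(1/2) = 171
KL = 3*sqrt(19)

3*sqrt(19)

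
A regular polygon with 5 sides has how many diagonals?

Each of the 5 vertices connects to 2 non-adjacent vertices via diagonals.
Total connections = 5 × 2 = 10, but each diagonal is counted twice.
Number of diagonals = 10 / 2 = 5.

5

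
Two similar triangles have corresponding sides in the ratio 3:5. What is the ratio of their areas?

Area scales with the square of linear dimensions. If every length is multiplied by 3/5, then the area is multiplied by (3/5)^2 = 9/25.
The area ratio is 9:25.

9:25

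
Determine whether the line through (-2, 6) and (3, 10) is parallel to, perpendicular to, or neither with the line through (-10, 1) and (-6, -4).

Slope of line 1: m1 = (10 - 6)/(3 - -2) = 4/5 = 4/5
Slope of line 2: m2 = (-4 - 1)/(-6 - -10) = -5/4 = -5/4
Two lines are perpendicular when the product of their slopes is -1 (negative reciprocals).
m1 * m2 = (4/5) * (-5/4) = -1, confirming perpendicularity.

Perpendicular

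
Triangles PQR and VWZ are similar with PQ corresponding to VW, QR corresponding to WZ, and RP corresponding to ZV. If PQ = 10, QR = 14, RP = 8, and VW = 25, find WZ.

k = 25/10 = 5/2. WZ = 5/2 * 14 = 35.

35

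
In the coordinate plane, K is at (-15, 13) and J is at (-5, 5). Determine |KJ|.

d = sqrt((-5 - -15)^2 + (5 - 13)^2)
d = sqrt(10^2 + -8^2)
d = sqrt(100 + 64)
d = sqrt(164) = 2*sqrt(41)

2*sqrt(41)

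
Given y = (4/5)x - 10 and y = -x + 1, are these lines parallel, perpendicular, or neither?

Slope of line 1: m1 = 4/5
Slope of line 2: m2 = -1
m1 != m2 (4/5 != -1), so not parallel.
m1 * m2 = (4/5) * (-1) = -4/5 != -1, so not perpendicular.
The lines are neither parallel nor perpendicular.

Neither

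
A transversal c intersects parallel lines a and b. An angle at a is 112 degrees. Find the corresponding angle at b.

Corresponding angles formed by parallel lines and a transversal are equal.
The given angle is 112 degrees.
The corresponding angle = 112 degrees.

112 degrees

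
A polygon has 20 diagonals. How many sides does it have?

Using d = n(n - 3)/2, we solve 20 = n(n - 3)/2.
So n(n - 3) = 40.
Testing n = 8: 8 * 5 = 40 = 40. Correct.
The polygon has 8 sides.

8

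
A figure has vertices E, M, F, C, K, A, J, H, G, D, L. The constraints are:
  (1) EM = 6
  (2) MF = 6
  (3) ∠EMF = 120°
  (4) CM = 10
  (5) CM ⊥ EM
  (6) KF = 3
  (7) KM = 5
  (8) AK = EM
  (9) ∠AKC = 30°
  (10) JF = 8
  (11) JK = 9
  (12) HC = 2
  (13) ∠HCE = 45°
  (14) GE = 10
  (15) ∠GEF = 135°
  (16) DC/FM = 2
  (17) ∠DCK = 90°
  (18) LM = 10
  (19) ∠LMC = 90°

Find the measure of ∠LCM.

Step 1: By the law of cosines on triangle CML: CL² = 10² + 10² − 2·10·10·cos(90°) = 200, so CL = 10·√2.
Step 2: By the inverse law of cosines on triangle LCM: cos(∠LCM) = ((10·√2)² + 10² − 10²) / (2·10·√2·10) = 200/282.84 = 0.7071, so ∠LCM = 45°.

Therefore, the measure of angle ∠LCM = 45°.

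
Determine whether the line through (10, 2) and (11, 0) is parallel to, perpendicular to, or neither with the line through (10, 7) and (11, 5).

Slope of line 1: m1 = (0 - 2)/(11 - 10) = -2/1 = -2
Slope of line 2: m2 = (5 - 7)/(11 - 10) = -2/1 = -2
m1 = m2, so the lines are parallel.

Parallel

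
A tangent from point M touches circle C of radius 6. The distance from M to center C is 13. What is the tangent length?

tangent = √(d² - r²) = √(13² - 6²) = √(169 - 36) = √133 = sqrt(133)

sqrt(133)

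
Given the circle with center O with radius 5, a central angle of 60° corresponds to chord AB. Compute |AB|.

Chord = 2(5) sin(30°) = 5

5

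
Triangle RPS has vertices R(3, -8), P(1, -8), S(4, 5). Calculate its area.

Using the Shoelace formula for a triangle:
Area = (1/2)|x0(y1 - y2) + x1(y2 - y0) + x2(y0 - y1)|
Area = (1/2)|3(-8 - 5) + 1(5 - -8) + 4(-8 - -8)|
Area = (1/2)|-39 + 13 + 0|
Area = (1/2)|-26|
Area = (1/2)(26)
Area = 13

13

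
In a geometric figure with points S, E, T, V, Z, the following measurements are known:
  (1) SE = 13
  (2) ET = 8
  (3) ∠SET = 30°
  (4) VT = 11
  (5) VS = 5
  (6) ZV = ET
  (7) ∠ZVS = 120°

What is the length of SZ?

From the given relations: ZV = ET = 8.
Step 1: By the law of cosines on triangle SVZ: SZ² = 5² + 8² − 2·5·8·cos(120°) = 129, so SZ = √129.

Therefore, the length of SZ = √129.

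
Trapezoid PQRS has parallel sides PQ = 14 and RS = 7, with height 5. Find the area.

Area of a trapezoid = (base1 + base2) * height / 2
Area = (14 + 7) * 5 / 2
Area = 21 * 5 / 2
Area = 105 / 2
Area = 105/2

105/2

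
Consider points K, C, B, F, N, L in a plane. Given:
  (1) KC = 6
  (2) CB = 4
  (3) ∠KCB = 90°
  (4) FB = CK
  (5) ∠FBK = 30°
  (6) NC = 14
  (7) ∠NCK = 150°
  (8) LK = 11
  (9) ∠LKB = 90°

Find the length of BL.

Step 1: By the law of cosines on triangle BCK: BK² = 4² + 6² − 2·4·6·cos(90°) = 52, so BK = 2·√13.
Step 2: By the law of cosines on triangle BKL: BL² = (2·√13)² + 11² − 2·2·√13·11·cos(90°) = 173, so BL = √173.

Therefore, the length of BL = √173.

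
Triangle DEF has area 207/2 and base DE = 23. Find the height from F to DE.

Rearranging the area formula Area = (1/2) * base * height:
height = 2 * Area / base = 2 * 207/2 / 23 = 9.

9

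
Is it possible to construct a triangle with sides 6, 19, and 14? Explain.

Check all three triangle inequalities:
6 + 19 = 25 > 14 ✓
6 + 14 = 20 > 19 ✓
19 + 14 = 33 > 6 ✓
All conditions hold, so these sides form a valid triangle.

Yes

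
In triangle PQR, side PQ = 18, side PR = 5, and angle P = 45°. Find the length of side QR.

Law of cosines: QR^2 = 18^2 + 5^2 - 2(18)(5)cos(45°) = 349 - 90*sqrt(2), so QR = sqrt(349 - 90*sqrt(2)).

sqrt(349 - 90*sqrt(2))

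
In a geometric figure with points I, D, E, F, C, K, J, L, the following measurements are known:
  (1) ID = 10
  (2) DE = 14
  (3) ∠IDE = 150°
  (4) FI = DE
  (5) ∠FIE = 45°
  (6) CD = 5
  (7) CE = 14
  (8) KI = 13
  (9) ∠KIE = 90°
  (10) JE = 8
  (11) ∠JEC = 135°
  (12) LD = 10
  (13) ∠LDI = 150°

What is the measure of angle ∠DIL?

Step 1: By the law of cosines on triangle IDL: IL² = 10² + 10² − 2·10·10·cos(150°) = 373.21, so IL ≈ 19.32.
Step 2: By the inverse law of cosines on triangle DIL: cos(∠DIL) = (10² + 19.32² − 10²) / (2·10·19.32) = 373.21/386.37 = 0.9659, so ∠DIL = 15°.

Therefore, the measure of angle ∠DIL = 15°.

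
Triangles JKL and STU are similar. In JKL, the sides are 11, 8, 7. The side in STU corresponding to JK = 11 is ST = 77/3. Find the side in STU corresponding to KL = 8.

Since the triangles are similar, the ratio of corresponding sides is constant.
Scale factor k = ST / JK = 77/3 / 11 = 7/3
TU = k * KL = 7/3 * 8 = 56/3

56/3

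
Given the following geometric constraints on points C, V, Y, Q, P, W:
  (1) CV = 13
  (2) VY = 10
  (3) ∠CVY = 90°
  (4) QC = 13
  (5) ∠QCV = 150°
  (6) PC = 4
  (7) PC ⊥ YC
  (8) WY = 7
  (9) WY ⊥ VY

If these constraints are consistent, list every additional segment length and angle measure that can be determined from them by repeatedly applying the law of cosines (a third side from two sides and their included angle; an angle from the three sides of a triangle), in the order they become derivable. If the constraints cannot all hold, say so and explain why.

The constraints are consistent. Derivable facts, in order:
After 1 step:
- CY ≈ 16.4
- VQ ≈ 25.11
- VW = √149
After 2 steps:
- YP ≈ 16.88
- ∠CQV = 15°
- ∠CVQ = 15°
- ∠CYV = 52.43°
- ∠VCY = 37.57°
- ∠VWY = 55.01°
- ∠WVY = 34.99°
After 3 steps:
- ∠CPY = 76.29°
- ∠CYP = 13.71°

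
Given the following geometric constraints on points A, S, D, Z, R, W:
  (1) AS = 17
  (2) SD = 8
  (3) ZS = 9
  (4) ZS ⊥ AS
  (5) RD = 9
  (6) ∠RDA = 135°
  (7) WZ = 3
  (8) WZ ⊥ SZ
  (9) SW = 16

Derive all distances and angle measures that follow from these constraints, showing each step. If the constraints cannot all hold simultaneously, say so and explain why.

These constraints are not satisfiable: by the triangle inequality in triangle ZSW, (3) ZS = 9 and (7) WZ = 3 force SW ≤ 9 + 3 = 12, but (9) says SW = 16. No planar figure meets all of them, so nothing further can be derived.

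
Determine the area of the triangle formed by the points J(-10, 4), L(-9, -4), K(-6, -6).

Shoelace: Area = (1/2)|-10(-4--6) + -9(-6-4) + -6(4--4)| = (1/2)(22) = 11

11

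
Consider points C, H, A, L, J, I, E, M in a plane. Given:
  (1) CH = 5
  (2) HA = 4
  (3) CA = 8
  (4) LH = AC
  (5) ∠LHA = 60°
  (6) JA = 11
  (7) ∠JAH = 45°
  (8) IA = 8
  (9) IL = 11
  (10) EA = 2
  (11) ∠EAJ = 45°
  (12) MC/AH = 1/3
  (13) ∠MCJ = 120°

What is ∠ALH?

From the given relations: LH = AC = 8.
Step 1: By the law of cosines on triangle LHA: LA² = 8² + 4² − 2·8·4·cos(60°) = 48, so LA = 4·√3.
Step 2: By the inverse law of cosines on triangle ALH: cos(∠ALH) = ((4·√3)² + 8² − 4²) / (2·4·√3·8) = 96/110.85 = 0.866, so ∠ALH = 30°.

Therefore, the measure of angle ∠ALH = 30°.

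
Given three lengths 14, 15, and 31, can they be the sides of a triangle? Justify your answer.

No.
The triangle inequality is violated: 14 + 15 = 29 ≤ 31.
These lengths cannot form a triangle.

No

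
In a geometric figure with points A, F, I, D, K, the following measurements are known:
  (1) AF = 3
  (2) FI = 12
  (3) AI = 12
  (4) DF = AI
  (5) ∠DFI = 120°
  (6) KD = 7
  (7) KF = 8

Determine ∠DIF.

From the given relations: DF = AI = 12.
Step 1: By the law of cosines on triangle IFD: ID² = 12² + 12² − 2·12·12·cos(120°) = 432, so ID = 12·√3.
Step 2: By the inverse law of cosines on triangle DIF: cos(∠DIF) = ((12·√3)² + 12² − 12²) / (2·12·√3·12) = 432/498.83 = 0.866, so ∠DIF = 30°.

Therefore, the measure of angle ∠DIF = 30°.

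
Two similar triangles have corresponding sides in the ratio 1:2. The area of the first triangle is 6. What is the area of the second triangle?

Area ratio = (1/2)^2 = 1/4. Area of the second triangle = 6 * 4/1 = 24.

24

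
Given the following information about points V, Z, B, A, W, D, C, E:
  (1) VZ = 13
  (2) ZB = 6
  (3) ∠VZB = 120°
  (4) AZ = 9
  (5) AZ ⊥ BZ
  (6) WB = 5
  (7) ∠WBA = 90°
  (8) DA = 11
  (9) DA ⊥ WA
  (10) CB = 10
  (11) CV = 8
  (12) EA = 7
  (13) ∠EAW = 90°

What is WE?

Step 1: By the law of cosines on triangle BZA: BA² = 6² + 9² − 2·6·9·cos(90°) = 117, so BA = 3·√13.
Step 2: By the law of cosines on triangle ABW: AW² = (3·√13)² + 5² − 2·3·√13·5·cos(90°) = 142, so AW = √142.
Step 3: By the law of cosines on triangle WAE: WE² = √142² + 7² − 2·√142·7·cos(90°) = 191, so WE = √191.

Therefore, the length of WE = √191.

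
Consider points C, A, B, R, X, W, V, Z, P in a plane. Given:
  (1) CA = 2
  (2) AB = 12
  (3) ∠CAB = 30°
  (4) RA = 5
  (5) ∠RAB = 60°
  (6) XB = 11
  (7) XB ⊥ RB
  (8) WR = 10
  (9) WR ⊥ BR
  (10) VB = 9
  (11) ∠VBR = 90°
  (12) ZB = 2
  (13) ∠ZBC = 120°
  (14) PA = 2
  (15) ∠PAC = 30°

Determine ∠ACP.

Step 1: By the law of cosines on triangle CAP: CP² = 2² + 2² − 2·2·2·cos(30°) = 1.07, so CP ≈ 1.04.
Step 2: By the inverse law of cosines on triangle ACP: cos(∠ACP) = (2² + 1.04² − 2²) / (2·2·1.04) = 1.07/4.14 = 0.2588, so ∠ACP = 75°.

Therefore, the measure of angle ∠ACP = 75°.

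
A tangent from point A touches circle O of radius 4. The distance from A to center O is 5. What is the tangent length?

Let T be the point of tangency. Then OT ⊥ AT (radius ⊥ tangent).
In right triangle OTA: OA² = OT² + AT²
5² = 4² + AT²
AT² = 9, AT = 3

3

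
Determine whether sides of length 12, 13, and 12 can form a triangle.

Check all three triangle inequalities:
12 + 13 = 25 > 12 ✓
12 + 12 = 24 > 13 ✓
13 + 12 = 25 > 12 ✓
All conditions hold, so these sides form a valid triangle.

Yes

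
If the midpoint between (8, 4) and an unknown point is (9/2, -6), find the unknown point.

Using the midpoint formula: M = ((x1 + x2)/2, (y1 + y2)/2)
We know M = (9/2, -6) and B = (8, 4)
For x: 9/2 = (8 + x2)/2, so x2 = 2*9/2 - 8 = 1
For y: -6 = (4 + y2)/2, so y2 = 2*-6 - 4 = -16
D = (1, -16)

(1, -16)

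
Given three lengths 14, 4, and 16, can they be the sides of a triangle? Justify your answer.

Check all three triangle inequalities:
14 + 4 = 18 > 16 ✓
14 + 16 = 30 > 4 ✓
4 + 16 = 20 > 14 ✓
All conditions hold, so these sides form a valid triangle.

Yes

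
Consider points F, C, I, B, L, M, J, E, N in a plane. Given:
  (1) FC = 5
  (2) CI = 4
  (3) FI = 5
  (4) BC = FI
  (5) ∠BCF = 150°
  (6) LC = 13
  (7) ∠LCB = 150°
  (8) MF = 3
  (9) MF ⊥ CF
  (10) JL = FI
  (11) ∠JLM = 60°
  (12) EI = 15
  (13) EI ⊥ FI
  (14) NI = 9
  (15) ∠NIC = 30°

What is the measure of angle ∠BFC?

From the given relations: BC = FI = 5.
Step 1: By the law of cosines on triangle FCB: FB² = 5² + 5² − 2·5·5·cos(150°) = 93.3, so FB ≈ 9.66.
Step 2: By the inverse law of cosines on triangle BFC: cos(∠BFC) = (9.66² + 5² − 5²) / (2·9.66·5) = 93.3/96.59 = 0.9659, so ∠BFC = 15°.

Therefore, the measure of angle ∠BFC = 15°.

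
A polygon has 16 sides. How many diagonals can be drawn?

The number of diagonals in an n-gon is n(n - 3)/2.
For n = 16: 16(16 - 3)/2 = 16 × 13 / 2 = 104.

104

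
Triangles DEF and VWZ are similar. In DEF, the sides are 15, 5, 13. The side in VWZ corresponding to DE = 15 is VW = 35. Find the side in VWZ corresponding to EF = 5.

k = 35/15 = 7/3. WZ = 7/3 * 5 = 35/3.

35/3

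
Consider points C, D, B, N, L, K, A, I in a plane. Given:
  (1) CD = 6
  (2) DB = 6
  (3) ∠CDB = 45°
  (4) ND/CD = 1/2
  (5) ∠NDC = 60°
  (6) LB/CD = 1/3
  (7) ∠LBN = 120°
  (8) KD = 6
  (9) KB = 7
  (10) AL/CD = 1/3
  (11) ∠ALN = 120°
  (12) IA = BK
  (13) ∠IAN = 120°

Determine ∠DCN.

From the given relations: ND = 1/2·CD = 1/2·6 = 3.
Step 1: By the law of cosines on triangle CDN: CN² = 6² + 3² − 2·6·3·cos(60°) = 27, so CN = 3·√3.
Step 2: By the inverse law of cosines on triangle DCN: cos(∠DCN) = (6² + (3·√3)² − 3²) / (2·6·3·√3) = 54/62.35 = 0.866, so ∠DCN = 30°.

Therefore, the measure of angle ∠DCN = 30°.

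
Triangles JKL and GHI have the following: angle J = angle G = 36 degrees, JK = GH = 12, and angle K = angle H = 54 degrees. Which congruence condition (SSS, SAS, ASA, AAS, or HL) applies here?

The given information matches ASA: Two pairs of corresponding angles and the included side are equal (Angle-Side-Angle).

ASA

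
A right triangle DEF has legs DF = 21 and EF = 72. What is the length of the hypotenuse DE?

In a right triangle, the square of the hypotenuse equals the sum of the squares of the two legs.
The legs are 21 and 72, so the hypotenuse = sqrt(441 + 5184) = sqrt(5625) = 75.

75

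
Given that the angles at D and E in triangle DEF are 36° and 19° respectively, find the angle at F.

By the triangle angle sum property, the three interior angles of any triangle add up to 180°.
We know angle D = 36° and angle E = 19°, so their sum is 55°.
Therefore angle F = 180° - 55° = 125°.

125 degrees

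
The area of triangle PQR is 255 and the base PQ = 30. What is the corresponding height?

height = 2 * 255 / 30 = 17

17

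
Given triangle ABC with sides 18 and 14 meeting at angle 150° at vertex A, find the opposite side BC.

By the law of cosines: BC^2 = AB^2 + AC^2 - 2*AB*AC*cos(A)
BC^2 = 18^2 + 14^2 - 2*18*14*cos(150°)
BC^2 = 324 + 196 - 504*(-sqrt(3)/2)
BC^2 = 252*sqrt(3) + 520
BC = 2*sqrt(63*sqrt(3) + 130)

2*sqrt(63*sqrt(3) + 130)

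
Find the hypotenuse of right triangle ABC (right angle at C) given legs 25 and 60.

In a right triangle, the square of the hypotenuse equals the sum of the squares of the two legs.
The legs are 25 and 60, so the hypotenuse = sqrt(625 + 3600) = sqrt(4225) = 65.

65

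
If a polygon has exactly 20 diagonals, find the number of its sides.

Using d = n(n - 3)/2, we solve 20 = n(n - 3)/2.
So n(n - 3) = 40.
Testing n = 8: 8 * 5 = 40 = 40. Correct.
The polygon has 8 sides.

8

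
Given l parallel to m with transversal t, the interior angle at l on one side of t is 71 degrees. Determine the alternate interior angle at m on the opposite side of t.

Alternate interior angles lie on opposite sides of the transversal, between the parallel lines.
By the alternate interior angle theorem, they are equal: 71 degrees.

71 degrees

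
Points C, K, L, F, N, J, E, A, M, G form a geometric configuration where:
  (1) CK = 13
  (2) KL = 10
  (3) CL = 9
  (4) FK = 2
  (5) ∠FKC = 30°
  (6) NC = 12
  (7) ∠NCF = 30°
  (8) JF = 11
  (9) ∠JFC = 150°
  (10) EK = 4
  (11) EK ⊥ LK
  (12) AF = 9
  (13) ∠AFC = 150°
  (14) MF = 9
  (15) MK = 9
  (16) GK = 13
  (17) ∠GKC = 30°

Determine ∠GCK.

Step 1: By the law of cosines on triangle CKG: CG² = 13² + 13² − 2·13·13·cos(30°) = 45.28, so CG ≈ 6.73.
Step 2: By the inverse law of cosines on triangle GCK: cos(∠GCK) = (6.73² + 13² − 13²) / (2·6.73·13) = 45.28/174.96 = 0.2588, so ∠GCK = 75°.

Therefore, the measure of angle ∠GCK = 75°.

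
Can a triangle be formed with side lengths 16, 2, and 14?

Check the triangle inequality: 2 + 14 = 16 ≤ 16.
Since the sum of two sides does not exceed the third, no triangle can be formed.

No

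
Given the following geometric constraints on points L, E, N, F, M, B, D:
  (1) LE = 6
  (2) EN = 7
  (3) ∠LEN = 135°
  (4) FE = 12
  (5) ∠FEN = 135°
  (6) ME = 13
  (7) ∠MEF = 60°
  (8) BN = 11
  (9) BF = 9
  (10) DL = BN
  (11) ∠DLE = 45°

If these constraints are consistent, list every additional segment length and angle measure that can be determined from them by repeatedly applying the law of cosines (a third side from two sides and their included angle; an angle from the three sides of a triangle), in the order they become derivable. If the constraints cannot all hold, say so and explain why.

The constraints are consistent. Derivable facts, in order:
After 1 step:
- ED ≈ 7.98
- FM = √157
- LN ≈ 12.02
- NF ≈ 17.66
After 2 steps:
- ∠BFN = 31.23°
- ∠BNF = 25.1°
- ∠DEL = 102.88°
- ∠EDL = 32.12°
- ∠EFM = 63.96°
- ∠EFN = 16.28°
- ∠ELN = 24.32°
- ∠EMF = 56.04°
- ∠ENF = 28.72°
- ∠ENL = 20.68°
- ∠FBN = 123.68°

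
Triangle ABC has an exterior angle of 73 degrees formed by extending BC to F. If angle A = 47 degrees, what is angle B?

By the exterior angle theorem: exterior angle = sum of remote interior angles.
73 = 47 + angle B
angle B = 73 - 47 = 26 degrees

26 degrees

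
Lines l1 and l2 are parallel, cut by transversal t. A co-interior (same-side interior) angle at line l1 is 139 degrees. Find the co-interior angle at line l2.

Co-interior angles sum to 180: 180 - 139 = 41 degrees.

41 degrees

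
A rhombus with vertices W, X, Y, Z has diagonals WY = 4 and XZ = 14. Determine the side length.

The diagonals of a rhombus bisect each other at right angles.
Half-diagonals: 4/2 = 2 and 14/2 = 7
side = sqrt(2^2 + 7^2)
side = sqrt(4 + 49)
side = sqrt(53)

sqrt(53)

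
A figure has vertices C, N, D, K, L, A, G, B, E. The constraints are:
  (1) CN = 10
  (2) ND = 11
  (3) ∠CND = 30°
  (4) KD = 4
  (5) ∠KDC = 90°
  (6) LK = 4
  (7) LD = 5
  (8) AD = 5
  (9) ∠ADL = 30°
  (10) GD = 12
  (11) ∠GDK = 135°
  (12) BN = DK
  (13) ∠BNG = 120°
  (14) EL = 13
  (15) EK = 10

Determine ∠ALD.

Step 1: By the law of cosines on triangle LDA: LA² = 5² + 5² − 2·5·5·cos(30°) = 6.7, so LA ≈ 2.59.
Step 2: By the inverse law of cosines on triangle ALD: cos(∠ALD) = (2.59² + 5² − 5²) / (2·2.59·5) = 6.7/25.88 = 0.2588, so ∠ALD = 75°.

Therefore, the measure of angle ∠ALD = 75°.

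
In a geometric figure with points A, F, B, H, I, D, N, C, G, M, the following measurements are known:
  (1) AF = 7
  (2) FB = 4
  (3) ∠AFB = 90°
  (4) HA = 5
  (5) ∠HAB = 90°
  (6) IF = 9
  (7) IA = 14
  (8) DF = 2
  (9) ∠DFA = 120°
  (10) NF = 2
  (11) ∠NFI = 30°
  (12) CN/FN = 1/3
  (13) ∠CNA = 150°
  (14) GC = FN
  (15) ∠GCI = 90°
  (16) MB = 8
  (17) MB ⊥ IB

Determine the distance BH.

Step 1: By the law of cosines on triangle BFA: BA² = 4² + 7² − 2·4·7·cos(90°) = 65, so BA = √65.
Step 2: By the law of cosines on triangle BAH: BH² = √65² + 5² − 2·√65·5·cos(90°) = 90, so BH = 3·√10.

Therefore, the length of BH = 3·√10.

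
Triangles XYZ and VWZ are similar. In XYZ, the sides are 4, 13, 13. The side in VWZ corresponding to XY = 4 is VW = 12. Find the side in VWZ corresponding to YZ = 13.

k = 12/4 = 3. WZ = 3 * 13 = 39.

39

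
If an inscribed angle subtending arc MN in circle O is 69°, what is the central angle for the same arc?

The inscribed angle theorem states that a central angle is always twice any inscribed angle that subtends the same arc.
Since the inscribed angle is 69°, the central angle = 2 × 69° = 138°.

138°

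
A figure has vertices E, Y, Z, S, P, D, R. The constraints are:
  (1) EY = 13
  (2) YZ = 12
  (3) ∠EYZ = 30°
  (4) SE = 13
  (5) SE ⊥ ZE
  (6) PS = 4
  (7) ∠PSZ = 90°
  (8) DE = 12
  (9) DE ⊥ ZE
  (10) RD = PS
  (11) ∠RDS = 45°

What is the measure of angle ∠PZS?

Step 1: By the law of cosines on triangle ZYE: ZE² = 12² + 13² − 2·12·13·cos(30°) = 42.8, so ZE ≈ 6.54.
Step 2: By the law of cosines on triangle ZES: ZS² = 6.54² + 13² − 2·6.54·13·cos(90°) = 211.8, so ZS ≈ 14.55.
Step 3: By the law of cosines on triangle ZSP: ZP² = 14.55² + 4² − 2·14.55·4·cos(90°) = 227.8, so ZP ≈ 15.09.
Step 4: By the inverse law of cosines on triangle PZS: cos(∠PZS) = (15.09² + 14.55² − 4²) / (2·15.09·14.55) = 423.6/439.31 = 0.9642, so ∠PZS = 15.37°.

Therefore, the measure of angle ∠PZS = 15.37°.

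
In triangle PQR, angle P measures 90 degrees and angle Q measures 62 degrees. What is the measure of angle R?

Let angle R = x. Then 90 + 62 + x = 180.
x = 180 - 152 = 28 degrees.

28 degrees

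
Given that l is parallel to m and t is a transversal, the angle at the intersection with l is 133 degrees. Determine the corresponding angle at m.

When a transversal crosses parallel lines, angles in the same position at each intersection are called corresponding angles.
These are always equal, so the answer is 133 degrees.

133 degrees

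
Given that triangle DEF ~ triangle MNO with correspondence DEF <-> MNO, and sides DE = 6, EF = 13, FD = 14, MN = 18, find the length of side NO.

k = 18/6 = 3. NO = 3 * 13 = 39.

39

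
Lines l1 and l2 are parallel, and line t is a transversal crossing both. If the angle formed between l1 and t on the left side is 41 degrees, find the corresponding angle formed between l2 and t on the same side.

Corresponding angles formed by parallel lines and a transversal are equal.
The given angle is 41 degrees.
The corresponding angle = 41 degrees.

41 degrees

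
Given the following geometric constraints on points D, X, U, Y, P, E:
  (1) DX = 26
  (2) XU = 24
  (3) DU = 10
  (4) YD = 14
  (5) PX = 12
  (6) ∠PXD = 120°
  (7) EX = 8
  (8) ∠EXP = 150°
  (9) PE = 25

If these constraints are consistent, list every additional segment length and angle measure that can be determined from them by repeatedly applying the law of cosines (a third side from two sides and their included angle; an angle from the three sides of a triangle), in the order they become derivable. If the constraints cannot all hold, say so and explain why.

These constraints are not satisfiable: by the triangle inequality in triangle XPE, (5) PX = 12 and (7) EX = 8 force PE ≤ 12 + 8 = 20, but (9) says PE = 25. No planar figure meets all of them, so nothing further can be derived.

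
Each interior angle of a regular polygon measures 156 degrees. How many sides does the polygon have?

Each interior angle of a regular n-gon is (n - 2) * 180 / n.
Setting this equal to 156:
(n - 2) * 180 / n = 156
Each exterior angle = 180 - 156 = 24 degrees.
Since exterior angles sum to 360: n = 360 / 24 = 15.

15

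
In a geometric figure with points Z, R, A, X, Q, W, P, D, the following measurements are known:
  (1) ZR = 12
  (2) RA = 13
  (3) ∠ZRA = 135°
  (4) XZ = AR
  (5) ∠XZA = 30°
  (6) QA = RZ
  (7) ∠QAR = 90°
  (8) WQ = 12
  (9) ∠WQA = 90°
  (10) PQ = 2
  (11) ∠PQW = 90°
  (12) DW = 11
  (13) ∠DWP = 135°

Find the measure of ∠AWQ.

From the given relations: QA = RZ = 12.
Step 1: By the law of cosines on triangle WQA: WA² = 12² + 12² − 2·12·12·cos(90°) = 288, so WA = 12·√2.
Step 2: By the inverse law of cosines on triangle AWQ: cos(∠AWQ) = ((12·√2)² + 12² − 12²) / (2·12·√2·12) = 288/407.29 = 0.7071, so ∠AWQ = 45°.

Therefore, the measure of angle ∠AWQ = 45°.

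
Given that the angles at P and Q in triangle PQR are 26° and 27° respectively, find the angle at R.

angle R = 180 - 26 - 27 = 127 degrees.

127 degrees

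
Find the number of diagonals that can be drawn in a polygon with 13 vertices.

Total line segments between 13 vertices = C(13,2) = 78.
Subtract the 13 sides: 78 - 13 = 65 diagonals.

65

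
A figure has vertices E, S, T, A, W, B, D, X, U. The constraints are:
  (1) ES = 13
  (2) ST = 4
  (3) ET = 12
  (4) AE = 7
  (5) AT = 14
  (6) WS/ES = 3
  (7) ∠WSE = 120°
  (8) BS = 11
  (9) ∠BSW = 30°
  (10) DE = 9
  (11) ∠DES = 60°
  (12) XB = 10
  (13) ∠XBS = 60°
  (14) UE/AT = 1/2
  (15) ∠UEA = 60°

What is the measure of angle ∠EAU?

From the given relations: UE = 1/2·AT = 1/2·14 = 7.
Step 1: By the law of cosines on triangle AEU: AU² = 7² + 7² − 2·7·7·cos(60°) = 49, so AU = 7.
Step 2: By the inverse law of cosines on triangle EAU: cos(∠EAU) = (7² + 7² − 7²) / (2·7·7) = 49/98 = 0.5, so ∠EAU = 60°.

Therefore, the measure of angle ∠EAU = 60°.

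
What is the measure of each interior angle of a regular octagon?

Each interior angle of a regular n-gon is (n - 2) * 180 / n.
For n = 8: (8 - 2) * 180 / 8 = 1080/8 = 135 degrees.

135 degrees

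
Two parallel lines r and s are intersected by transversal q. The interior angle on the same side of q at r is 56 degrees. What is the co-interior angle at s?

Co-interior (same-side interior) angles are between the parallel lines on the same side of the transversal.
Unlike corresponding or alternate interior angles, they are supplementary rather than equal.
So the angle = 180 - 56 = 124 degrees.

124 degrees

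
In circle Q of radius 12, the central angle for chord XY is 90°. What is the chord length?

Chord = 2(12) sin(45°) = 12*sqrt(2)

12*sqrt(2)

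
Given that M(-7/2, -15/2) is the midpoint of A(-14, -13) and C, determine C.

Using the midpoint formula: M = ((x1 + x2)/2, (y1 + y2)/2)
We know M = (-7/2, -15/2) and A = (-14, -13)
For x: -7/2 = (-14 + x2)/2, so x2 = 2*-7/2 - -14 = 7
For y: -15/2 = (-13 + y2)/2, so y2 = 2*-15/2 - -13 = -2
C = (7, -2)

(7, -2)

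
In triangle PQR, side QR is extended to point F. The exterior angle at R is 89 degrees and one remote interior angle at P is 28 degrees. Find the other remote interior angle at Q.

By the exterior angle theorem: exterior angle = sum of remote interior angles.
89 = 28 + angle Q
angle Q = 89 - 28 = 61 degrees

61 degrees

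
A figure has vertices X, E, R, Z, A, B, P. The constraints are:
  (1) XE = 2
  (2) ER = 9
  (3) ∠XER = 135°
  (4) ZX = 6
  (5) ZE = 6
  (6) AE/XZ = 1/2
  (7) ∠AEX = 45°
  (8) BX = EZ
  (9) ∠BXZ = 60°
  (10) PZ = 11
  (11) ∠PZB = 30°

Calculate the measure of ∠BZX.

From the given relations: BX = EZ = 6.
Step 1: By the law of cosines on triangle ZXB: ZB² = 6² + 6² − 2·6·6·cos(60°) = 36, so ZB = 6.
Step 2: By the inverse law of cosines on triangle BZX: cos(∠BZX) = (6² + 6² − 6²) / (2·6·6) = 36/72 = 0.5, so ∠BZX = 60°.

Therefore, the measure of angle ∠BZX = 60°.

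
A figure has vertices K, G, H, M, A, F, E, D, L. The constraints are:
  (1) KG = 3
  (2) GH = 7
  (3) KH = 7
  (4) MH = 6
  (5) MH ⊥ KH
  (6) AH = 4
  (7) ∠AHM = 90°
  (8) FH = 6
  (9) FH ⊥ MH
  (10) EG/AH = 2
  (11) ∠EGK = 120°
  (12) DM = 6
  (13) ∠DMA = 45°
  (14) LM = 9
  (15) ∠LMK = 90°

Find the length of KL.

Step 1: By the law of cosines on triangle KHM: KM² = 7² + 6² − 2·7·6·cos(90°) = 85, so KM = √85.
Step 2: By the law of cosines on triangle KML: KL² = √85² + 9² − 2·√85·9·cos(90°) = 166, so KL = √166.

Therefore, the length of KL = √166.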